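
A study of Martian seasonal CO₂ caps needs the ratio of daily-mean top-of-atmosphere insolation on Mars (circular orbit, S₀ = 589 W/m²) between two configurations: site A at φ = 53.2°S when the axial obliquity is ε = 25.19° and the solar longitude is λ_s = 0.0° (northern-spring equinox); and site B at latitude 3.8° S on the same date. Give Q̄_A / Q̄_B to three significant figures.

Q̄_A / Q̄_B ≈ 0.600

— Configuration A (φ=-53.2°):
Solar declination: sin δ = sin ε · sin λ_s = sin 25.19° × sin 0.0° = 0.00000, so δ = +0.000°.
cos H₀ = −tan(-53.2°) tan(+0.000°) = 0.0000, H₀ = 1.5708 rad.
Bracket: H₀ sin φ sin δ + cos φ cos δ sin H₀ = 1.5708×-0.80073×0.00000 + 0.59902×1.00000×1.00000 = -0.000000 + 0.599020 = 0.599020.
Q̄ = (S₀/π) × [bracket] = (589/π) × 0.599020 = 112.31 W/m².
— Configuration B (φ=-3.8°):
cos H₀ = −tan(-3.8°) tan(+0.000°) = 0.0000, H₀ = 1.5708 rad.
Bracket: H₀ sin φ sin δ + cos φ cos δ sin H₀ = 1.5708×-0.06627×0.00000 + 0.99780×1.00000×1.00000 = -0.000000 + 0.997800 = 0.997800.
Q̄ = (S₀/π) × [bracket] = (589/π) × 0.997800 = 187.07 W/m².
Ratio Q̄_A / Q̄_B = 112.31 / 187.07 = 0.6004.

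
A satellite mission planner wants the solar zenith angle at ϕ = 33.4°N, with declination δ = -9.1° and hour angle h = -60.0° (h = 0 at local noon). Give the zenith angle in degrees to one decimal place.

cos θ_z = sin ϕ sin δ + cos ϕ cos δ cos h = -0.087063 + 0.412170 = 0.325107.
θ_z = arccos(0.325107) = 71.0°.

θ_z = 71.0°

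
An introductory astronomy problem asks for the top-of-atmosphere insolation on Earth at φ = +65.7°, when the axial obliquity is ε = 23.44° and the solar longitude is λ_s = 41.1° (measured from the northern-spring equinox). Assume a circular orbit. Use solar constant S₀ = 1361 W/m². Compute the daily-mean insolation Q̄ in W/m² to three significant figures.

Q̄ ≈ 366 W/m²

Solar declination: sin δ = sin ε · sin λ_s = sin 23.44° × sin 41.1° = 0.26150, so δ = +15.159°.
cos H₀ = −tan(+65.7°) tan(+15.159°) = -0.6000, H₀ = 2.2143 rad.
Bracket: H₀ sin φ sin δ + cos φ cos δ sin H₀ = 2.2143×0.91140×0.26150 + 0.41151×0.96520×0.79998 = 0.527737 + 0.317744 = 0.845481.
Q̄ = (S₀/π) × [bracket] = (1361/π) × 0.845481 = 366.3 W/m².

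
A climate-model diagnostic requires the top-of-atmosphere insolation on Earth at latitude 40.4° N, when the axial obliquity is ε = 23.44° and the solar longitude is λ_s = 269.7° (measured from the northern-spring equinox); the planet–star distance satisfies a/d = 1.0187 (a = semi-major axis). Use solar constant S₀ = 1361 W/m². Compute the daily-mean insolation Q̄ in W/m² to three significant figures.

Q̄ ≈ 154 W/m²

Solar declination: sin δ = sin ε · sin λ_s = sin 23.44° × sin 269.7° = -0.39778, so δ = -23.440°.
cos H₀ = −tan(+40.4°) tan(-23.440°) = 0.3690, H₀ = 1.1929 rad.
Bracket: H₀ sin φ sin δ + cos φ cos δ sin H₀ = 1.1929×0.64812×-0.39778 + 0.76154×0.91748×0.92943 = -0.307541 + 0.649391 = 0.341850.
Inverse-square distance factor (a/d)² = 1.0187² = 1.037750.
Q̄ = (S₀/π) × 1.037750 × [bracket] = (1361/π) × 1.037750 × 0.341850 = 153.7 W/m².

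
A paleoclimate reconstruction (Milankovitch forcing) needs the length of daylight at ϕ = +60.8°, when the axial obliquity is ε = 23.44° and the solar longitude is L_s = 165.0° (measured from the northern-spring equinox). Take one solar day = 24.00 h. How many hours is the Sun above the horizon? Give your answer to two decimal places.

13.42 h

Solar declination: sin δ = sin ε · sin L_s = sin 23.44° × sin 165.0° = 0.10296, so δ = +5.909°.
cos h₀ = −tan ϕ · tan δ = −tan(+60.8°) × tan(+5.909°) = -0.1852, so h₀ = 1.7571 rad = 100.67°.
Daylight = 2h₀/(2π) × 24.00 h = (1.7571/π) × 24.00 = 13.42 h.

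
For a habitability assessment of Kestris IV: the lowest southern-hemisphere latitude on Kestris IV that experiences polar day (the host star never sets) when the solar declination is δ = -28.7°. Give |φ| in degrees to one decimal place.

|φ| = 61.3°

Polar day requires cos H₀ = −tan φ tan δ ≤ −1, i.e. tan φ tan δ ≥ 1.
The boundary is |tan φ| · |tan δ| = 1, so |φ| = 90° − |δ| = 90° − 28.7° = 61.3° in the southern hemisphere.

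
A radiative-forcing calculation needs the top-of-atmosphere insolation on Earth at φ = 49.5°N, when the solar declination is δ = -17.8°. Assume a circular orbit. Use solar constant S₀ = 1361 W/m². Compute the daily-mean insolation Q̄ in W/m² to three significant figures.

Q̄ ≈ 129 W/m²

cos H₀ = −tan(+49.5°) tan(-17.800°) = 0.3759, H₀ = 1.1854 rad.
Bracket: H₀ sin φ sin δ + cos φ cos δ sin H₀ = 1.1854×0.76041×-0.30570 + 0.64945×0.95213×0.92665 = -0.275555 + 0.573004 = 0.297449.
Q̄ = (S₀/π) × [bracket] = (1361/π) × 0.297449 = 128.9 W/m².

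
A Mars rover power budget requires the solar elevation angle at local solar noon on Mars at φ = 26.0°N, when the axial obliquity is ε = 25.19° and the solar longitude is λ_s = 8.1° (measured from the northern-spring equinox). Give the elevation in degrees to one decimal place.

Solar declination: sin δ = sin ε · sin λ_s = sin 25.19° × sin 8.1° = 0.05997, so δ = +3.438°.
At local noon the hour angle is zero, so the zenith angle equals |φ − δ| = |+26.0° − (+3.438°)| = 22.562°.
Elevation = 90° − 22.562° = 67.4°.

67.4°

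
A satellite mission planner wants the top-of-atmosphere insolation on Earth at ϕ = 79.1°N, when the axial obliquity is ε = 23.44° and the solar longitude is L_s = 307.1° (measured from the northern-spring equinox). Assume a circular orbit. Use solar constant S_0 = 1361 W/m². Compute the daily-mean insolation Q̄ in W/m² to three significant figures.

Q̄ ≈ 0.00 W/m²

Solar declination: sin δ = sin ε · sin L_s = sin 23.44° × sin 307.1° = -0.31727, so δ = -18.498°.
cos h₀ = −tan(+79.1°) tan(-18.498°) = 1.7373 ≥ 1 ⇒ polar night, h₀ = 0 and Q̄ = 0.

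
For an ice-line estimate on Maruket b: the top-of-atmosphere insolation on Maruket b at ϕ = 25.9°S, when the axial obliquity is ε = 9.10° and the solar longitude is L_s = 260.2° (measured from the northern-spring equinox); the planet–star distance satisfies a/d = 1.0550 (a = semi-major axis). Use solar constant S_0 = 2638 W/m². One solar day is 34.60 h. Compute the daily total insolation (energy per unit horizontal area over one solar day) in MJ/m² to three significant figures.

116 MJ/m²

Solar declination: sin δ = sin ε · sin L_s = sin 9.10° × sin 260.2° = -0.15585, so δ = -8.966°.
cos h₀ = −tan(-25.9°) tan(-8.966°) = -0.0766, h₀ = 1.6475 rad.
Bracket: h₀ sin ϕ sin δ + cos ϕ cos δ sin h₀ = 1.6475×-0.43680×-0.15585 + 0.89956×0.98778×0.99706 = 0.112154 + 0.885955 = 0.998109.
Inverse-square distance factor (a/d)² = 1.0550² = 1.113025.
Q̄ = (S_0/π) × 1.113025 × [bracket] = (2638/π) × 1.113025 × 0.998109 = 932.84 W/m².
Daily total = Q̄ × 34.60 h × 3600 s/h = 932.84 × 34.60 × 3600 / 10⁶ = 116.2 MJ/m².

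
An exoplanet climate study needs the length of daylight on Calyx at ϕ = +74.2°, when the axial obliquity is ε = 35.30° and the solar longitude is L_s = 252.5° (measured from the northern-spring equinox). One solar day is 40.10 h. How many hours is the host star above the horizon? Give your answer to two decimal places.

Solar declination: sin δ = sin ε · sin L_s = sin 35.30° × sin 252.5° = -0.55111, so δ = -33.443°.
cos h₀ = −tan ϕ · tan δ = 2.3340 ≥ 1, so the host star never rises (polar night) and h₀ = 0.
Daylight = 2h₀/(2π) × 40.10 h = (0.0000/π) × 40.10 = 0.00 h.

0.00 h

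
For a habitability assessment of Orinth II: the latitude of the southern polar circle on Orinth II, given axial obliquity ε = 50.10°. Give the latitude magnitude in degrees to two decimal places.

39.90°

The polar circle is the lowest latitude that experiences at least one full rotation of continuous darkness at the northern-summer solstice; it lies at |φ| = 90° − ε = 90° − 50.10° = 39.90°.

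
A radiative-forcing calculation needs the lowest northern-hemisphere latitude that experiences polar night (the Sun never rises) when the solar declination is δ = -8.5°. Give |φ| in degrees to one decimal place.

|φ| = 81.5°

Polar night requires cos H₀ = −tan φ tan δ ≥ 1, i.e. tan φ tan δ ≤ −1.
The boundary is |tan φ| · |tan δ| = 1, so |φ| = 90° − |δ| = 90° − 8.5° = 81.5° in the northern hemisphere.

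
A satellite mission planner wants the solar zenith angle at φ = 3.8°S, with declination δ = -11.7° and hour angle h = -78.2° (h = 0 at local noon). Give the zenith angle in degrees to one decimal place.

cos θ_z = sin φ sin δ + cos φ cos δ cos h = 0.013440 + 0.199807 = 0.213247.
θ_z = arccos(0.213247) = 77.7°.

θ_z = 77.7°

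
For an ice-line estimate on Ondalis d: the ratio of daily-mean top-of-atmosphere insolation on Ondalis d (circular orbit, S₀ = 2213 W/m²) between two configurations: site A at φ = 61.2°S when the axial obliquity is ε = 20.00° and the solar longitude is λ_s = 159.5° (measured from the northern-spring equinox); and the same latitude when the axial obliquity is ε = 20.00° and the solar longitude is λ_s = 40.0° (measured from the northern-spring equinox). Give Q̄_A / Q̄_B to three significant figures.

— Configuration A (φ=-61.2°):
Solar declination: sin δ = sin ε · sin λ_s = sin 20.00° × sin 159.5° = 0.11978, so δ = +6.879°.
cos H₀ = −tan(-61.2°) tan(+6.879°) = 0.2195, H₀ = 1.3495 rad.
Bracket: H₀ sin φ sin δ + cos φ cos δ sin H₀ = 1.3495×-0.87631×0.11978 + 0.48175×0.99280×0.97562 = -0.141649 + 0.466621 = 0.324972.
Q̄ = (S₀/π) × [bracket] = (2213/π) × 0.324972 = 228.92 W/m².
— Configuration B (φ=-61.2°):
Solar declination: sin δ = sin ε · sin λ_s = sin 20.00° × sin 40.0° = 0.21985, so δ = +12.700°.
cos H₀ = −tan(-61.2°) tan(+12.700°) = 0.4099, H₀ = 1.1484 rad.
Bracket: H₀ sin φ sin δ + cos φ cos δ sin H₀ = 1.1484×-0.87631×0.21985 + 0.48175×0.97553×0.91212 = -0.221247 + 0.428661 = 0.207414.
Q̄ = (S₀/π) × [bracket] = (2213/π) × 0.207414 = 146.11 W/m².
Ratio Q̄_A / Q̄_B = 228.92 / 146.11 = 1.567.

Q̄_A / Q̄_B ≈ 1.57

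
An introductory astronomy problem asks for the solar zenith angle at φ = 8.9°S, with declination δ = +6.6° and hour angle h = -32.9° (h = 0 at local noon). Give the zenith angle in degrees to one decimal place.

cos θ_z = sin φ sin δ + cos φ cos δ cos h = -0.017782 + 0.824013 = 0.806231.
θ_z = arccos(0.806231) = 36.3°.

θ_z = 36.3°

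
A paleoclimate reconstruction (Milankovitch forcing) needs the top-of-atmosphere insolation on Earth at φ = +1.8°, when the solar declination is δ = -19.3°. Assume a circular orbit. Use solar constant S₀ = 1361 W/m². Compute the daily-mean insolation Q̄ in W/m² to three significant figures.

cos H₀ = −tan(+1.8°) tan(-19.300°) = 0.0110, H₀ = 1.5598 rad.
Bracket: H₀ sin φ sin δ + cos φ cos δ sin H₀ = 1.5598×0.03141×-0.33051 + 0.99951×0.94380×0.99994 = -0.016193 + 0.943281 = 0.927088.
Q̄ = (S₀/π) × [bracket] = (1361/π) × 0.927088 = 401.6 W/m².

Q̄ ≈ 402 W/m²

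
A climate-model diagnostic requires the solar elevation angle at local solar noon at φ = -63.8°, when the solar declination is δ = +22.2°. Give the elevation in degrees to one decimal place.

4.0°

At local noon the hour angle is zero, so the zenith angle equals |φ − δ| = |-63.8° − (+22.200°)| = 86.000°.
Elevation = 90° − 86.000° = 4.0°.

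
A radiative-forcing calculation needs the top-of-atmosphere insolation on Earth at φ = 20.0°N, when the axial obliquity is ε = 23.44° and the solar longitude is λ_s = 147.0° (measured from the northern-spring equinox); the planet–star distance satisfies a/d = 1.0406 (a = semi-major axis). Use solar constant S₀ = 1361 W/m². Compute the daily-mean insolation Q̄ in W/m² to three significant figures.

Solar declination: sin δ = sin ε · sin λ_s = sin 23.44° × sin 147.0° = 0.21665, so δ = +12.512°.
cos H₀ = −tan(+20.0°) tan(+12.512°) = -0.0808, H₀ = 1.6517 rad.
Bracket: H₀ sin φ sin δ + cos φ cos δ sin H₀ = 1.6517×0.34202×0.21665 + 0.93969×0.97625×0.99673 = 0.122389 + 0.914373 = 1.036762.
Inverse-square distance factor (a/d)² = 1.0406² = 1.082848.
Q̄ = (S₀/π) × 1.082848 × [bracket] = (1361/π) × 1.082848 × 1.036762 = 486.4 W/m².

Q̄ ≈ 486 W/m²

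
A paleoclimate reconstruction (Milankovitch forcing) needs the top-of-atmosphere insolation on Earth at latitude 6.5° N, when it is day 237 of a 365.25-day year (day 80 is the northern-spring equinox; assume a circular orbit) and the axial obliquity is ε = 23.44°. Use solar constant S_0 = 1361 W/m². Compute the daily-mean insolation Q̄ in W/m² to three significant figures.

Q̄ ≈ 437 W/m²

Solar longitude: L_s = 360° × (237 − 80)/365.25 = 154.743°.
sin δ = sin 23.44° × sin 154.743° = 0.16973, so δ = +9.772°.
cos h₀ = −tan(+6.5°) tan(+9.772°) = -0.0196, h₀ = 1.5904 rad.
Bracket: h₀ sin ϕ sin δ + cos ϕ cos δ sin h₀ = 1.5904×0.11320×0.16973 + 0.99357×0.98549×0.99981 = 0.030557 + 0.978967 = 1.009524.
Q̄ = (S_0/π) × [bracket] = (1361/π) × 1.009524 = 437.3 W/m².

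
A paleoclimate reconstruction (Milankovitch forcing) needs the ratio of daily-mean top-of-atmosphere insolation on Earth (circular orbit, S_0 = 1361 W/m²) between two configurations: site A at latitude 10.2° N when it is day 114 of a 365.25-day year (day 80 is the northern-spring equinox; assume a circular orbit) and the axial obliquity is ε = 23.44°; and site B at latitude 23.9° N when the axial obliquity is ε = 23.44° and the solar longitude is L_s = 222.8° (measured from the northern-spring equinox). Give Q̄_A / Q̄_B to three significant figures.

— Configuration A (ϕ=+10.2°):
Solar longitude: L_s = 360° × (114 − 80)/365.25 = 33.511°.
sin δ = sin 23.44° × sin 33.511° = 0.21962, so δ = +12.687°.
cos h₀ = −tan(+10.2°) tan(+12.687°) = -0.0405, h₀ = 1.6113 rad.
Bracket: h₀ sin ϕ sin δ + cos ϕ cos δ sin h₀ = 1.6113×0.17708×0.21962 + 0.98420×0.97559×0.99918 = 0.062664 + 0.959388 = 1.022052.
Q̄ = (S_0/π) × [bracket] = (1361/π) × 1.022052 = 442.77 W/m².
— Configuration B (ϕ=+23.9°):
Solar declination: sin δ = sin ε · sin L_s = sin 23.44° × sin 222.8° = -0.27027, so δ = -15.681°.
cos h₀ = −tan(+23.9°) tan(-15.681°) = 0.1244, h₀ = 1.4461 rad.
Bracket: h₀ sin ϕ sin δ + cos ϕ cos δ sin h₀ = 1.4461×0.40514×-0.27027 + 0.91425×0.96278×0.99223 = -0.158344 + 0.873382 = 0.715038.
Q̄ = (S_0/π) × [bracket] = (1361/π) × 0.715038 = 309.77 W/m².
Ratio Q̄_A / Q̄_B = 442.77 / 309.77 = 1.429.

Q̄_A / Q̄_B ≈ 1.43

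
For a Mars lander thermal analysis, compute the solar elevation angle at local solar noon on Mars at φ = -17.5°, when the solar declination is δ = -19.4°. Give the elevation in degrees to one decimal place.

88.1°

At local noon the hour angle is zero, so the zenith angle equals |φ − δ| = |-17.5° − (-19.400°)| = 1.900°.
Elevation = 90° − 1.900° = 88.1°.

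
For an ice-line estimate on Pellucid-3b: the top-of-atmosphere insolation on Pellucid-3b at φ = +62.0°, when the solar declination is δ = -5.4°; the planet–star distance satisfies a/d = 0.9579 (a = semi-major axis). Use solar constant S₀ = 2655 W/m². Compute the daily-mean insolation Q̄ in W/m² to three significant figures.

Q̄ ≈ 267 W/m²

cos H₀ = −tan(+62.0°) tan(-5.400°) = 0.1778, H₀ = 1.3921 rad.
Bracket: H₀ sin φ sin δ + cos φ cos δ sin H₀ = 1.3921×0.88295×-0.09411 + 0.46947×0.99556×0.98407 = -0.115676 + 0.459940 = 0.344264.
Inverse-square distance factor (a/d)² = 0.9579² = 0.917572.
Q̄ = (S₀/π) × 0.917572 × [bracket] = (2655/π) × 0.917572 × 0.344264 = 267.0 W/m².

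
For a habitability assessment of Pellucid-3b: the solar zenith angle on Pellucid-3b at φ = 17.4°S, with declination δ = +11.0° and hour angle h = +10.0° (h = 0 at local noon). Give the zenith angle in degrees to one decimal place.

θ_z = 30.1°

cos θ_z = sin φ sin δ + cos φ cos δ cos h = -0.057060 + 0.922478 = 0.865418.
θ_z = arccos(0.865418) = 30.1°.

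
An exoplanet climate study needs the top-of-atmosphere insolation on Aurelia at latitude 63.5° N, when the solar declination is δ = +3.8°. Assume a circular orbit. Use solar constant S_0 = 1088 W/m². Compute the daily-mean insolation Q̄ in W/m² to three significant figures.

cos h₀ = −tan(+63.5°) tan(+3.800°) = -0.1332, h₀ = 1.7044 rad.
Bracket: h₀ sin ϕ sin δ + cos ϕ cos δ sin h₀ = 1.7044×0.89493×0.06627 + 0.44620×0.99780×0.99109 = 0.101083 + 0.441251 = 0.542334.
Q̄ = (S_0/π) × [bracket] = (1088/π) × 0.542334 = 187.8 W/m².

Q̄ ≈ 188 W/m²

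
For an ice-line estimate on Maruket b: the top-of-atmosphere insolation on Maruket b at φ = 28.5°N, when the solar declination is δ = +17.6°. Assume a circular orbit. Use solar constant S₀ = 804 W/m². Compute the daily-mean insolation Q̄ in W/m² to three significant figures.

Q̄ ≈ 276 W/m²

cos H₀ = −tan(+28.5°) tan(+17.600°) = -0.1722, H₀ = 1.7439 rad.
Bracket: H₀ sin φ sin δ + cos φ cos δ sin H₀ = 1.7439×0.47716×0.30237 + 0.87882×0.95319×0.98506 = 0.251608 + 0.825167 = 1.076775.
Q̄ = (S₀/π) × [bracket] = (804/π) × 1.076775 = 275.6 W/m².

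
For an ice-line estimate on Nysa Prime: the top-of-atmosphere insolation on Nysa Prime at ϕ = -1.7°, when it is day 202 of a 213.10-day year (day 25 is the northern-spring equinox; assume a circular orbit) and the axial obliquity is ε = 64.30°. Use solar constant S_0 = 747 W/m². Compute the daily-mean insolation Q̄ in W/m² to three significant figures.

Q̄ ≈ 155 W/m²

Solar longitude: L_s = 360° × (202 − 25)/213.10 = 299.015°.
sin δ = sin 64.30° × sin 299.015° = -0.78799, so δ = -51.998°.
cos h₀ = −tan(-1.7°) tan(-51.998°) = -0.0380, h₀ = 1.6088 rad.
Bracket: h₀ sin ϕ sin δ + cos ϕ cos δ sin h₀ = 1.6088×-0.02967×-0.78799 + 0.99956×0.61569×0.99928 = 0.037613 + 0.614976 = 0.652589.
Q̄ = (S_0/π) × [bracket] = (747/π) × 0.652589 = 155.2 W/m².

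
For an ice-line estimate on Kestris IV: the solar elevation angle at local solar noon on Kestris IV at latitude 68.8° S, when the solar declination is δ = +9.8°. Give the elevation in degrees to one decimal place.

At local noon the hour angle is zero, so the zenith angle equals |φ − δ| = |-68.8° − (+9.800°)| = 78.600°.
Elevation = 90° − 78.600° = 11.4°.

11.4°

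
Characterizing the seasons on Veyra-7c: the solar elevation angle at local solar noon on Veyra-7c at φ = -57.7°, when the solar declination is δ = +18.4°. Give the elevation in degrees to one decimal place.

13.9°

At local noon the hour angle is zero, so the zenith angle equals |φ − δ| = |-57.7° − (+18.400°)| = 76.100°.
Elevation = 90° − 76.100° = 13.9°.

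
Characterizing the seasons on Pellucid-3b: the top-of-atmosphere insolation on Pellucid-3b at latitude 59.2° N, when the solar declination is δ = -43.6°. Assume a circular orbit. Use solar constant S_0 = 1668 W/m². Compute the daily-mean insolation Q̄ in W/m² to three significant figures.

Q̄ ≈ 0.00 W/m²

cos h₀ = −tan(+59.2°) tan(-43.600°) = 1.5975 ≥ 1 ⇒ polar night, h₀ = 0 and Q̄ = 0.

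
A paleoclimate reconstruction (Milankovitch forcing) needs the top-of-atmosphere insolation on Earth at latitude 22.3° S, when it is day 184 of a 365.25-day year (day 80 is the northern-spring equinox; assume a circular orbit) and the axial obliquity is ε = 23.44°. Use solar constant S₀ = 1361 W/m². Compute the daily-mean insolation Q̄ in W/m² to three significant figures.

Solar longitude: λ_s = 360° × (184 − 80)/365.25 = 102.505°.
sin δ = sin 23.44° × sin 102.505° = 0.38835, so δ = +22.852°.
cos H₀ = −tan(-22.3°) tan(+22.852°) = 0.1728, H₀ = 1.3971 rad.
Bracket: H₀ sin φ sin δ + cos φ cos δ sin H₀ = 1.3971×-0.37946×0.38835 + 0.92521×0.92151×0.98495 = -0.205881 + 0.839759 = 0.633878.
Q̄ = (S₀/π) × [bracket] = (1361/π) × 0.633878 = 274.6 W/m².

Q̄ ≈ 275 W/m²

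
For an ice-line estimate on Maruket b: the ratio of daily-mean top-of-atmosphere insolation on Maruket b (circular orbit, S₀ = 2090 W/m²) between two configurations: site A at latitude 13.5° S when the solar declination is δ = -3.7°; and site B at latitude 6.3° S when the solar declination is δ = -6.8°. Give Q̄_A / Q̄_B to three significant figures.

Q̄_A / Q̄_B ≈ 0.987

— Configuration A (φ=-13.5°):
cos H₀ = −tan(-13.5°) tan(-3.700°) = -0.0155, H₀ = 1.5863 rad.
Bracket: H₀ sin φ sin δ + cos φ cos δ sin H₀ = 1.5863×-0.23345×-0.06453 + 0.97237×0.99792×0.99988 = 0.023897 + 0.970231 = 0.994128.
Q̄ = (S₀/π) × [bracket] = (2090/π) × 0.994128 = 661.36 W/m².
— Configuration B (φ=-6.3°):
cos H₀ = −tan(-6.3°) tan(-6.800°) = -0.0132, H₀ = 1.5840 rad.
Bracket: H₀ sin φ sin δ + cos φ cos δ sin H₀ = 1.5840×-0.10973×-0.11840 + 0.99396×0.99297×0.99991 = 0.020579 + 0.986884 = 1.007463.
Q̄ = (S₀/π) × [bracket] = (2090/π) × 1.007463 = 670.23 W/m².
Ratio Q̄_A / Q̄_B = 661.36 / 670.23 = 0.9868.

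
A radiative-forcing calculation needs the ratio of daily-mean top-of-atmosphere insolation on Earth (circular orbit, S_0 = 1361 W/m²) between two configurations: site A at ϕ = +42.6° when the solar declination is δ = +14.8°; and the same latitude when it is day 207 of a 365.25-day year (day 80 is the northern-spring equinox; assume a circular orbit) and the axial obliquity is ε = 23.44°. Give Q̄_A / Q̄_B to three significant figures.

Q̄_A / Q̄_B ≈ 0.933

— Configuration A (ϕ=+42.6°):
cos h₀ = −tan(+42.6°) tan(+14.800°) = -0.2430, h₀ = 1.8162 rad.
Bracket: h₀ sin ϕ sin δ + cos ϕ cos δ sin h₀ = 1.8162×0.67688×0.25545 + 0.73610×0.96682×0.97004 = 0.314037 + 0.690354 = 1.004391.
Q̄ = (S_0/π) × [bracket] = (1361/π) × 1.004391 = 435.12 W/m².
— Configuration B (ϕ=+42.6°):
Solar longitude: L_s = 360° × (207 − 80)/365.25 = 125.175°.
sin δ = sin 23.44° × sin 125.175° = 0.32515, so δ = +18.975°.
cos h₀ = −tan(+42.6°) tan(+18.975°) = -0.3162, h₀ = 1.8925 rad.
Bracket: h₀ sin ϕ sin δ + cos ϕ cos δ sin h₀ = 1.8925×0.67688×0.32515 + 0.73610×0.94566×0.94870 = 0.416516 + 0.660390 = 1.076906.
Q̄ = (S_0/π) × [bracket] = (1361/π) × 1.076906 = 466.54 W/m².
Ratio Q̄_A / Q̄_B = 435.12 / 466.54 = 0.9327.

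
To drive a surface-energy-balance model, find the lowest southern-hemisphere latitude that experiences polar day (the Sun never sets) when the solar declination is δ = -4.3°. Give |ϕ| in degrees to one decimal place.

Polar day requires cos h₀ = −tan ϕ tan δ ≤ −1, i.e. tan ϕ tan δ ≥ 1.
The boundary is |tan ϕ| · |tan δ| = 1, so |ϕ| = 90° − |δ| = 90° − 4.3° = 85.7° in the southern hemisphere.

|ϕ| = 85.7°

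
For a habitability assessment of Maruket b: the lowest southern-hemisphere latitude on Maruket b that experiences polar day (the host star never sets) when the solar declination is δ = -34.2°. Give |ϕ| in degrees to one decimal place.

|ϕ| = 55.8°

Polar day requires cos h₀ = −tan ϕ tan δ ≤ −1, i.e. tan ϕ tan δ ≥ 1.
The boundary is |tan ϕ| · |tan δ| = 1, so |ϕ| = 90° − |δ| = 90° − 34.2° = 55.8° in the southern hemisphere.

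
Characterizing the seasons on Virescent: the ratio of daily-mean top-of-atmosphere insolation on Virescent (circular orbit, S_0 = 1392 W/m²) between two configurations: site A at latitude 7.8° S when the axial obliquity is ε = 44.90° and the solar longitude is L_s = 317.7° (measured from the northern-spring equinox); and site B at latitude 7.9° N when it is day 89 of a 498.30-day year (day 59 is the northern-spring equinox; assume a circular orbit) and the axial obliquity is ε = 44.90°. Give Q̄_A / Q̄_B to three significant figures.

Q̄_A / Q̄_B ≈ 0.963

— Configuration A (ϕ=-7.8°):
Solar declination: sin δ = sin ε · sin L_s = sin 44.90° × sin 317.7° = -0.47506, so δ = -28.363°.
cos h₀ = −tan(-7.8°) tan(-28.363°) = -0.0740, h₀ = 1.6448 rad.
Bracket: h₀ sin ϕ sin δ + cos ϕ cos δ sin h₀ = 1.6448×-0.13572×-0.47506 + 0.99075×0.87995×0.99726 = 0.106049 + 0.869422 = 0.975471.
Q̄ = (S_0/π) × [bracket] = (1392/π) × 0.975471 = 432.22 W/m².
— Configuration B (ϕ=+7.9°):
Solar longitude: L_s = 360° × (89 − 59)/498.30 = 21.674°.
sin δ = sin 44.90° × sin 21.674° = 0.26069, so δ = +15.111°.
cos h₀ = −tan(+7.9°) tan(+15.111°) = -0.0375, h₀ = 1.6083 rad.
Bracket: h₀ sin ϕ sin δ + cos ϕ cos δ sin h₀ = 1.6083×0.13744×0.26069 + 0.99051×0.96542×0.99930 = 0.057624 + 0.955589 = 1.013213.
Q̄ = (S_0/π) × [bracket] = (1392/π) × 1.013213 = 448.94 W/m².
Ratio Q̄_A / Q̄_B = 432.22 / 448.94 = 0.9628.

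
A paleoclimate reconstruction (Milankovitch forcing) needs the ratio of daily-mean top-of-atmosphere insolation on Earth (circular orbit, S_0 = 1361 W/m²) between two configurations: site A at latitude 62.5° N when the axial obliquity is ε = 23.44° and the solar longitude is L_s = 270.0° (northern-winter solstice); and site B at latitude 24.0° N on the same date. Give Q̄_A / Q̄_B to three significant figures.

— Configuration A (ϕ=+62.5°):
Solar declination: sin δ = sin ε · sin L_s = sin 23.44° × sin 270.0° = -0.39779, so δ = -23.440°.
cos h₀ = −tan(+62.5°) tan(-23.440°) = 0.8329, h₀ = 0.5865 rad.
Bracket: h₀ sin ϕ sin δ + cos ϕ cos δ sin h₀ = 0.5865×0.88701×-0.39779 + 0.46175×0.91748×0.55346 = -0.206943 + 0.234471 = 0.027528.
Q̄ = (S_0/π) × [bracket] = (1361/π) × 0.027528 = 11.926 W/m².
— Configuration B (ϕ=+24.0°):
cos h₀ = −tan(+24.0°) tan(-23.440°) = 0.1930, h₀ = 1.3765 rad.
Bracket: h₀ sin ϕ sin δ + cos ϕ cos δ sin h₀ = 1.3765×0.40674×-0.39779 + 0.91355×0.91748×0.98119 = -0.222714 + 0.822398 = 0.599684.
Q̄ = (S_0/π) × [bracket] = (1361/π) × 0.599684 = 259.79 W/m².
Ratio Q̄_A / Q̄_B = 11.926 / 259.79 = 0.04591.

Q̄_A / Q̄_B ≈ 0.0459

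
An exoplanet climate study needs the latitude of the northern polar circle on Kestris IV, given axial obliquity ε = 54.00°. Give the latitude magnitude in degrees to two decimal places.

36.00°

The polar circle is the lowest latitude that experiences at least one full rotation of continuous daylight at the northern-summer solstice; it lies at |φ| = 90° − ε = 90° − 54.00° = 36.00°.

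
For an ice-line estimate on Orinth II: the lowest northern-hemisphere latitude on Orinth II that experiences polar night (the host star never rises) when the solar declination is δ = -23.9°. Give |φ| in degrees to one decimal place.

|φ| = 66.1°

Polar night requires cos H₀ = −tan φ tan δ ≥ 1, i.e. tan φ tan δ ≤ −1.
The boundary is |tan φ| · |tan δ| = 1, so |φ| = 90° − |δ| = 90° − 23.9° = 66.1° in the northern hemisphere.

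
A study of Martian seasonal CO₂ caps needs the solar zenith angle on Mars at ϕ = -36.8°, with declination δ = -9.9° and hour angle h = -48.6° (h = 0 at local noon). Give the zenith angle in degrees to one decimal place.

cos θ_z = sin ϕ sin δ + cos ϕ cos δ cos h = 0.102990 + 0.521648 = 0.624638.
θ_z = arccos(0.624638) = 51.3°.

θ_z = 51.3°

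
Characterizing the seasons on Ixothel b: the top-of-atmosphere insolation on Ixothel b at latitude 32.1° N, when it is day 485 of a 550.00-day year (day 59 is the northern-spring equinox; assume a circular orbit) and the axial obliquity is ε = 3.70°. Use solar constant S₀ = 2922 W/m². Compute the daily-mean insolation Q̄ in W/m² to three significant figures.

Solar longitude: λ_s = 360° × (485 − 59)/550.00 = 278.836°.
sin δ = sin 3.70° × sin 278.836° = -0.06377, so δ = -3.656°.
cos H₀ = −tan(+32.1°) tan(-3.656°) = 0.0401, H₀ = 1.5307 rad.
Bracket: H₀ sin φ sin δ + cos φ cos δ sin H₀ = 1.5307×0.53140×-0.06377 + 0.84712×0.99796×0.99920 = -0.051871 + 0.844716 = 0.792845.
Q̄ = (S₀/π) × [bracket] = (2922/π) × 0.792845 = 737.4 W/m².

Q̄ ≈ 737 W/m²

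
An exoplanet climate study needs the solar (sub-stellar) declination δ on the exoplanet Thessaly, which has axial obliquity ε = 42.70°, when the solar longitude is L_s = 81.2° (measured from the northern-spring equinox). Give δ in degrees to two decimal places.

δ = +42.08°

sin δ = sin ε · sin L_s = sin 42.70° × sin 81.2° = 0.670177.
δ = arcsin(0.670177) = +42.08°.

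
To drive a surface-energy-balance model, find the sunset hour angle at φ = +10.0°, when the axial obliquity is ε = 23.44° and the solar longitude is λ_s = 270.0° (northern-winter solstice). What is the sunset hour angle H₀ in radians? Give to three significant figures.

H₀ = 1.49 rad

Solar declination: sin δ = sin ε · sin λ_s = sin 23.44° × sin 270.0° = -0.39779, so δ = -23.440°.
cos H₀ = −tan φ · tan δ = −tan(+10.0°) × tan(-23.440°) = 0.0764, so H₀ = 1.4943 rad = 85.62°.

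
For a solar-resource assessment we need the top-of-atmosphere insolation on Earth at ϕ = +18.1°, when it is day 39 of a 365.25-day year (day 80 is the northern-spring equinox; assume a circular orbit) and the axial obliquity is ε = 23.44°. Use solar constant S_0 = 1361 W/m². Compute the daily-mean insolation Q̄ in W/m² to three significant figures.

Q̄ ≈ 345 W/m²

Solar longitude: L_s = 360° × (39 − 80)/365.25 = -40.411°, i.e. -40.411° + 360° = 319.589°.
sin δ = sin 23.44° × sin 319.589° = -0.25787, so δ = -14.944°.
cos h₀ = −tan(+18.1°) tan(-14.944°) = 0.0872, h₀ = 1.4834 rad.
Bracket: h₀ sin ϕ sin δ + cos ϕ cos δ sin h₀ = 1.4834×0.31068×-0.25787 + 0.95052×0.96618×0.99619 = -0.118843 + 0.914874 = 0.796031.
Q̄ = (S_0/π) × [bracket] = (1361/π) × 0.796031 = 344.9 W/m².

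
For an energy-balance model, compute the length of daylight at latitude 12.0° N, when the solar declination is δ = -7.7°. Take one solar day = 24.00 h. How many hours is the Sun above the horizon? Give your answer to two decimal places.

11.78 h

cos H₀ = −tan φ · tan δ = −tan(+12.0°) × tan(-7.700°) = 0.0287, so H₀ = 1.5421 rad = 88.35°.
Daylight = 2H₀/(2π) × 24.00 h = (1.5421/π) × 24.00 = 11.78 h.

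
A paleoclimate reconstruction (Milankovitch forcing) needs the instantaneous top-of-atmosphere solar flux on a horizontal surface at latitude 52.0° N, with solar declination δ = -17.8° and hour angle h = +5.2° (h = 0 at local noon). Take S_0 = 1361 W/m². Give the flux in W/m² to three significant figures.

cos θ_z = sin ϕ sin δ + cos ϕ cos δ cos h = -0.240891 + 0.583777 = 0.342886.
Flux = S_0 · cos θ_z = 1361 × 0.342886 = 466.7 W/m².

467 W/m²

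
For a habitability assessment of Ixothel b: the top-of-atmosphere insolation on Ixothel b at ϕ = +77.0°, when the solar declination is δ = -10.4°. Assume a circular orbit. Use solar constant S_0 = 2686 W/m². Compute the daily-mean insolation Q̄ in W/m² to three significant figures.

cos h₀ = −tan(+77.0°) tan(-10.400°) = 0.7950, h₀ = 0.6518 rad.
Bracket: h₀ sin ϕ sin δ + cos ϕ cos δ sin h₀ = 0.6518×0.97437×-0.18052 + 0.22495×0.98357×0.60664 = -0.114647 + 0.134222 = 0.019575.
Q̄ = (S_0/π) × [bracket] = (2686/π) × 0.019575 = 16.74 W/m².

Q̄ ≈ 16.7 W/m²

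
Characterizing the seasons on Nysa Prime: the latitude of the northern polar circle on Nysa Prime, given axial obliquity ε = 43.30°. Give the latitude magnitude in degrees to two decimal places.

The polar circle is the lowest latitude that experiences at least one full rotation of continuous daylight at the northern-summer solstice; it lies at |ϕ| = 90° − ε = 90° − 43.30° = 46.70°.

46.70°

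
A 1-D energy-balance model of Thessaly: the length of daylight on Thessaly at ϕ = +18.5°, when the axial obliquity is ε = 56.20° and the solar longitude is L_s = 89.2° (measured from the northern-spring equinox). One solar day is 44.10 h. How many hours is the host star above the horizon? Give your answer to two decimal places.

Solar declination: sin δ = sin ε · sin L_s = sin 56.20° × sin 89.2° = 0.83090, so δ = +56.192°.
cos h₀ = −tan ϕ · tan δ = −tan(+18.5°) × tan(+56.192°) = -0.4997, so h₀ = 2.0940 rad = 119.98°.
Daylight = 2h₀/(2π) × 44.10 h = (2.0940/π) × 44.10 = 29.39 h.

29.39 h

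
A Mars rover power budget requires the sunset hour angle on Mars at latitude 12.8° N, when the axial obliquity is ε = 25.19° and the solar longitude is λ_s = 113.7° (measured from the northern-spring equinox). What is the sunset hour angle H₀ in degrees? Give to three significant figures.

Solar declination: sin δ = sin ε · sin λ_s = sin 25.19° × sin 113.7° = 0.38973, so δ = +22.937°.
cos H₀ = −tan φ · tan δ = −tan(+12.8°) × tan(+22.937°) = -0.0961, so H₀ = 1.6671 rad = 95.52°.

H₀ = 95.5°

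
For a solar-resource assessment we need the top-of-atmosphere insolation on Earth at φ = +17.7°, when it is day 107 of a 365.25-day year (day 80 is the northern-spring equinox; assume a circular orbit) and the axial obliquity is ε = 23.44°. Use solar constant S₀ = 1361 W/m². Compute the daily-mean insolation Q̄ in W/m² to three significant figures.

Q̄ ≈ 444 W/m²

Solar longitude: λ_s = 360° × (107 − 80)/365.25 = 26.612°.
sin δ = sin 23.44° × sin 26.612° = 0.17819, so δ = +10.264°.
cos H₀ = −tan(+17.7°) tan(+10.264°) = -0.0578, H₀ = 1.6286 rad.
Bracket: H₀ sin φ sin δ + cos φ cos δ sin H₀ = 1.6286×0.30403×0.17819 + 0.95266×0.98400×0.99833 = 0.088230 + 0.935852 = 1.024082.
Q̄ = (S₀/π) × [bracket] = (1361/π) × 1.024082 = 443.7 W/m².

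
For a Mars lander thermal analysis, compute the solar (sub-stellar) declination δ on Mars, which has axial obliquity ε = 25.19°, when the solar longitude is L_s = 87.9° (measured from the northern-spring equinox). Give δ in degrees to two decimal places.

δ = +25.17°

sin δ = sin ε · sin L_s = sin 25.19° × sin 87.9° = 0.425336.
δ = arcsin(0.425336) = +25.17°.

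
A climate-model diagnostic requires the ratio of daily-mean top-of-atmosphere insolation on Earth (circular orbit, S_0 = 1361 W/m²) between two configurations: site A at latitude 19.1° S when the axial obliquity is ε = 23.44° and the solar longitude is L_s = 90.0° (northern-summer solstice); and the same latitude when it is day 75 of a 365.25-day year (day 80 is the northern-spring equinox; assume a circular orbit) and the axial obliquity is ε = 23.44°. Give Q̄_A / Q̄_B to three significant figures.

— Configuration A (ϕ=-19.1°):
Solar declination: sin δ = sin ε · sin L_s = sin 23.44° × sin 90.0° = 0.39779, so δ = +23.440°.
cos h₀ = −tan(-19.1°) tan(+23.440°) = 0.1501, h₀ = 1.4201 rad.
Bracket: h₀ sin ϕ sin δ + cos ϕ cos δ sin h₀ = 1.4201×-0.32722×0.39779 + 0.94495×0.91748×0.98867 = -0.184847 + 0.857150 = 0.672303.
Q̄ = (S_0/π) × [bracket] = (1361/π) × 0.672303 = 291.25 W/m².
— Configuration B (ϕ=-19.1°):
Solar longitude: L_s = 360° × (75 − 80)/365.25 = -4.928°, i.e. -4.928° + 360° = 355.072°.
sin δ = sin 23.44° × sin 355.072° = -0.03417, so δ = -1.958°.
cos h₀ = −tan(-19.1°) tan(-1.958°) = -0.0118, h₀ = 1.5826 rad.
Bracket: h₀ sin ϕ sin δ + cos ϕ cos δ sin h₀ = 1.5826×-0.32722×-0.03417 + 0.94495×0.99942×0.99993 = 0.017695 + 0.944336 = 0.962031.
Q̄ = (S_0/π) × [bracket] = (1361/π) × 0.962031 = 416.77 W/m².
Ratio Q̄_A / Q̄_B = 291.25 / 416.77 = 0.6988.

Q̄_A / Q̄_B ≈ 0.699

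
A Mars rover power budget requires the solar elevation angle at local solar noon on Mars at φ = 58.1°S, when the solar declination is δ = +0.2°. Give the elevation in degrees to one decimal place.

At local noon the hour angle is zero, so the zenith angle equals |φ − δ| = |-58.1° − (+0.200°)| = 58.300°.
Elevation = 90° − 58.300° = 31.7°.

31.7°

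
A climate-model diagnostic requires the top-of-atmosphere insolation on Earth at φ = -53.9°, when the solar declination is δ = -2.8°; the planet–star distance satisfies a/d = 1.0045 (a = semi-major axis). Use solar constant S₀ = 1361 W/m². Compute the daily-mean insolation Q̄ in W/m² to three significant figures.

Q̄ ≈ 285 W/m²

cos H₀ = −tan(-53.9°) tan(-2.800°) = -0.0671, H₀ = 1.6379 rad.
Bracket: H₀ sin φ sin δ + cos φ cos δ sin H₀ = 1.6379×-0.80799×-0.04885 + 0.58920×0.99881×0.99775 = 0.064648 + 0.587175 = 0.651823.
Inverse-square distance factor (a/d)² = 1.0045² = 1.009020.
Q̄ = (S₀/π) × 1.009020 × [bracket] = (1361/π) × 1.009020 × 0.651823 = 284.9 W/m².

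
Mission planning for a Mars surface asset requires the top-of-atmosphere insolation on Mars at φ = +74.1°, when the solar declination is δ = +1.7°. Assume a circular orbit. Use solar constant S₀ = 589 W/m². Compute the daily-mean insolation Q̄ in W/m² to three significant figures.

Q̄ ≈ 60.0 W/m²

cos H₀ = −tan(+74.1°) tan(+1.700°) = -0.1042, H₀ = 1.6752 rad.
Bracket: H₀ sin φ sin δ + cos φ cos δ sin H₀ = 1.6752×0.96174×0.02967 + 0.27396×0.99956×0.99456 = 0.047802 + 0.272350 = 0.320152.
Q̄ = (S₀/π) × [bracket] = (589/π) × 0.320152 = 60.02 W/m².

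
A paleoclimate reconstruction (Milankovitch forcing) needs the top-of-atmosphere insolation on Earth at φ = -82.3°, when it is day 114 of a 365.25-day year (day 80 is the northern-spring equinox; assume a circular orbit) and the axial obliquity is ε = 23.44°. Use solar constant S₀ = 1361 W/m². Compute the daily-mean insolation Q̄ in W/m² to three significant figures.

Q̄ ≈ 0.00 W/m²

Solar longitude: λ_s = 360° × (114 − 80)/365.25 = 33.511°.
sin δ = sin 23.44° × sin 33.511° = 0.21962, so δ = +12.687°.
cos H₀ = −tan(-82.3°) tan(+12.687°) = 1.6650 ≥ 1 ⇒ polar night, H₀ = 0 and Q̄ = 0.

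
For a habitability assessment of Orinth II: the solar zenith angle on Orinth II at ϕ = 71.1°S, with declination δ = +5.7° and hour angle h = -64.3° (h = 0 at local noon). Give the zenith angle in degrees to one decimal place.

cos θ_z = sin ϕ sin δ + cos ϕ cos δ cos h = -0.093965 + 0.139775 = 0.045810.
θ_z = arccos(0.045810) = 87.4°.

θ_z = 87.4°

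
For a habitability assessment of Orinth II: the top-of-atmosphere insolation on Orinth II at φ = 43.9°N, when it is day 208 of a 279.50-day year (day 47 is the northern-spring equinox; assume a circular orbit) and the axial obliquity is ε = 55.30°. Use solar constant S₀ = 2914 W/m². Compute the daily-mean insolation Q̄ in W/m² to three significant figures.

Q̄ ≈ 285 W/m²

Solar longitude: λ_s = 360° × (208 − 47)/279.50 = 207.370°.
sin δ = sin 55.30° × sin 207.370° = -0.37797, so δ = -22.208°.
cos H₀ = −tan(+43.9°) tan(-22.208°) = 0.3929, H₀ = 1.1670 rad.
Bracket: H₀ sin φ sin δ + cos φ cos δ sin H₀ = 1.1670×0.69340×-0.37797 + 0.72055×0.92582×0.91959 = -0.305852 + 0.613458 = 0.307606.
Q̄ = (S₀/π) × [bracket] = (2914/π) × 0.307606 = 285.3 W/m².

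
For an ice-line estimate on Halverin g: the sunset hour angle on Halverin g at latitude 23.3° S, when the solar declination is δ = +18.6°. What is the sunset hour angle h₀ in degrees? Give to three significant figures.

h₀ = 81.7°

cos h₀ = −tan ϕ · tan δ = −tan(-23.3°) × tan(+18.600°) = 0.1449, so h₀ = 1.4253 rad = 81.67°.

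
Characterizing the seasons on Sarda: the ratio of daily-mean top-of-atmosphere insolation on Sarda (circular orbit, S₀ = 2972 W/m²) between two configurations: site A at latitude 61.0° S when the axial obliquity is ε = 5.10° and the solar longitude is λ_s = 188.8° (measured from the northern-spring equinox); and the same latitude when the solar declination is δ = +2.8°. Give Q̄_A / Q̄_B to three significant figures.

Q̄_A / Q̄_B ≈ 1.20

— Configuration A (φ=-61.0°):
Solar declination: sin δ = sin ε · sin λ_s = sin 5.10° × sin 188.8° = -0.01360, so δ = -0.779°.
cos H₀ = −tan(-61.0°) tan(-0.779°) = -0.0245, H₀ = 1.5953 rad.
Bracket: H₀ sin φ sin δ + cos φ cos δ sin H₀ = 1.5953×-0.87462×-0.01360 + 0.48481×0.99991×0.99970 = 0.018976 + 0.484621 = 0.503597.
Q̄ = (S₀/π) × [bracket] = (2972/π) × 0.503597 = 476.41 W/m².
— Configuration B (φ=-61.0°):
cos H₀ = −tan(-61.0°) tan(+2.800°) = 0.0882, H₀ = 1.4824 rad.
Bracket: H₀ sin φ sin δ + cos φ cos δ sin H₀ = 1.4824×-0.87462×0.04885 + 0.48481×0.99881×0.99610 = -0.063336 + 0.482345 = 0.419009.
Q̄ = (S₀/π) × [bracket] = (2972/π) × 0.419009 = 396.39 W/m².
Ratio Q̄_A / Q̄_B = 476.41 / 396.39 = 1.202.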